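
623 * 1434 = 893382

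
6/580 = 3/290 = 0.01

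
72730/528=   137 + 197/264 = 137.75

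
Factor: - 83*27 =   -  3^3*83^1 = - 2241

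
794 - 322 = 472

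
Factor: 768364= 2^2*192091^1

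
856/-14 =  - 62  +  6/7 = - 61.14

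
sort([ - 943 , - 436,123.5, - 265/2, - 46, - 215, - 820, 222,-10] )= [-943, - 820, - 436, - 215, -265/2, -46,- 10, 123.5, 222]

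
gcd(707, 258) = 1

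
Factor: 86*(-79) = -6794 = -2^1 * 43^1* 79^1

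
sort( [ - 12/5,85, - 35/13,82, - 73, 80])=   [-73, - 35/13 , -12/5,80, 82, 85] 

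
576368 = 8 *72046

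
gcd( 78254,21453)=1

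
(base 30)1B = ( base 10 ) 41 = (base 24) 1H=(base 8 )51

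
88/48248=11/6031 = 0.00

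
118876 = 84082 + 34794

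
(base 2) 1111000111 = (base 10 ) 967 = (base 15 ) 447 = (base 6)4251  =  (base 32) u7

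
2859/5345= 2859/5345= 0.53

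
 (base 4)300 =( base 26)1m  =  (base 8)60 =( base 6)120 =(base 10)48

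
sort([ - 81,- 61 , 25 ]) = [ - 81  , - 61,25 ]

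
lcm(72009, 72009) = 72009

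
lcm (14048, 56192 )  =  56192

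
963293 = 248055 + 715238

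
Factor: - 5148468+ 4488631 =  - 659837 = - 29^1*61^1*373^1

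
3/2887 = 3/2887 = 0.00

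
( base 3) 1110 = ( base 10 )39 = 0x27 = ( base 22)1h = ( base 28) 1b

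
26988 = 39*692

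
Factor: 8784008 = 2^3*53^1*20717^1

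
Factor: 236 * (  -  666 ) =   -  157176=-2^3*  3^2 * 37^1 *59^1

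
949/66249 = 949/66249 = 0.01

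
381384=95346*4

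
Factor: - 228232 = -2^3*47^1*607^1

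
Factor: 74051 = 74051^1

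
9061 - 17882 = - 8821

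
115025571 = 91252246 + 23773325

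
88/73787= 88/73787  =  0.00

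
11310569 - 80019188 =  - 68708619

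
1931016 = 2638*732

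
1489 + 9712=11201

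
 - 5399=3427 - 8826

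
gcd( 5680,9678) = 2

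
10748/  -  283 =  - 10748/283  =  - 37.98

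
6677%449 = 391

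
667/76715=667/76715 = 0.01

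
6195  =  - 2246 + 8441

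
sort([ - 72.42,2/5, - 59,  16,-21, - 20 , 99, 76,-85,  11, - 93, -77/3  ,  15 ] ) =[ - 93,-85, - 72.42, - 59, - 77/3,  -  21 , - 20,  2/5 , 11, 15, 16,76,  99] 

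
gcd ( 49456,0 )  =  49456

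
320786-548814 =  - 228028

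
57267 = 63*909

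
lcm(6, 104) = 312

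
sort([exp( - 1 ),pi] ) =[ exp( - 1) , pi ]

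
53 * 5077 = 269081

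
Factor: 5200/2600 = 2^1=2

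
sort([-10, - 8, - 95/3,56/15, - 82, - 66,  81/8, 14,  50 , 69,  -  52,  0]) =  [ - 82,-66, - 52, - 95/3, - 10, - 8, 0 , 56/15, 81/8,14 , 50, 69] 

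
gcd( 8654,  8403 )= 1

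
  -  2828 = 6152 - 8980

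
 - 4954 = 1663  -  6617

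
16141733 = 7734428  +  8407305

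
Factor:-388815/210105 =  - 161/87= - 3^( - 1)*7^1*23^1  *  29^( - 1 ) 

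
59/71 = 59/71 = 0.83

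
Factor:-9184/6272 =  - 2^( - 2 ) * 7^( - 1)*41^1 = - 41/28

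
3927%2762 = 1165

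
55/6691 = 55/6691 = 0.01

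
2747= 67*41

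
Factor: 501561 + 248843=750404= 2^2*29^1*6469^1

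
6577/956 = 6577/956=6.88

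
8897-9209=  - 312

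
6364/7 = 6364/7 = 909.14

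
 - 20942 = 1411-22353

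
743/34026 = 743/34026  =  0.02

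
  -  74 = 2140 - 2214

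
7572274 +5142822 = 12715096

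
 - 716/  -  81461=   716/81461=0.01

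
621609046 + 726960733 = 1348569779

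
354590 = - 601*( - 590)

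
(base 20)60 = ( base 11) aa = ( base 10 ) 120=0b1111000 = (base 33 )3L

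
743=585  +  158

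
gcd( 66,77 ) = 11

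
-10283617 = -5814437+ - 4469180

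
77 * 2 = 154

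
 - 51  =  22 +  - 73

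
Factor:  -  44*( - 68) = 2992 = 2^4*11^1*17^1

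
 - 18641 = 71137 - 89778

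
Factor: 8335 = 5^1 * 1667^1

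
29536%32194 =29536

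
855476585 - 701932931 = 153543654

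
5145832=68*75674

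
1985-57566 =  -  55581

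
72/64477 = 72/64477 = 0.00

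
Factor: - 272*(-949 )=2^4*13^1  *  17^1*73^1 = 258128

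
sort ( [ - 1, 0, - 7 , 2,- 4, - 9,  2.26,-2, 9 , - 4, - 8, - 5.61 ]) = [ - 9, - 8, - 7,  -  5.61, - 4,-4, - 2, - 1,0, 2, 2.26,  9]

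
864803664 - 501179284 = 363624380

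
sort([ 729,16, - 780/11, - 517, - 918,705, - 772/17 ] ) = [ - 918, - 517, - 780/11, - 772/17,16,705,729 ] 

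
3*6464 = 19392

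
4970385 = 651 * 7635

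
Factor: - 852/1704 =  - 1/2 = - 2^( - 1)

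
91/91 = 1 = 1.00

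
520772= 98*5314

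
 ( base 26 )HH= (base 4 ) 13023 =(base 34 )DH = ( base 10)459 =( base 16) 1CB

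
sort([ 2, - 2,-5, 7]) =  [ - 5, - 2 , 2,7 ]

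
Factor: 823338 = 2^1*3^3 * 79^1*193^1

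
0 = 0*68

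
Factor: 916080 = 2^4*3^1*5^1*11^1 * 347^1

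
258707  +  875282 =1133989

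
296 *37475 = 11092600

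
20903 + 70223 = 91126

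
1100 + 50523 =51623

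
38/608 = 1/16=   0.06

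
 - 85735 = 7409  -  93144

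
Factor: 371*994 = 368774 = 2^1*7^2* 53^1*71^1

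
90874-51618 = 39256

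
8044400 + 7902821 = 15947221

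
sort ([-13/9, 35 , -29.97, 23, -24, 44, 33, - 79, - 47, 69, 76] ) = [ - 79  , - 47,  -  29.97 , -24,-13/9, 23, 33, 35, 44,69, 76 ]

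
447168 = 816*548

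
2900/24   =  120 + 5/6 = 120.83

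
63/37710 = 7/4190 = 0.00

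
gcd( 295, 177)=59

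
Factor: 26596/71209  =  2^2*61^1*109^1*71209^(-1 ) 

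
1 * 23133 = 23133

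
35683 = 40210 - 4527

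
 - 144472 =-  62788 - 81684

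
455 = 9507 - 9052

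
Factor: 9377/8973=3^( - 2)*997^( - 1)*9377^1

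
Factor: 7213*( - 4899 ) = - 3^1*23^1*71^1 * 7213^1= - 35336487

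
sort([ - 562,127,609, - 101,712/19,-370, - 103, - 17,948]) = [ - 562, - 370, - 103, - 101, - 17,712/19 , 127, 609,948]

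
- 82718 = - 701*118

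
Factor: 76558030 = 2^1 * 5^1 * 19^1 *23^1*17519^1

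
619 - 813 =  - 194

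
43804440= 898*48780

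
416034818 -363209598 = 52825220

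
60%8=4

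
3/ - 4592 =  - 1 + 4589/4592  =  - 0.00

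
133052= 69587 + 63465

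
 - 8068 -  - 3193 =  - 4875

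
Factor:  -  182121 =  - 3^1*17^1*3571^1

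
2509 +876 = 3385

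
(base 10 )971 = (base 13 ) 599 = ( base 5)12341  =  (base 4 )33023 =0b1111001011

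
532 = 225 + 307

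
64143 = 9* 7127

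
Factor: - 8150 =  - 2^1  *  5^2*163^1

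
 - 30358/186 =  - 164+73/93 = - 163.22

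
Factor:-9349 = -9349^1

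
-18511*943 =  - 17455873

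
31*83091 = 2575821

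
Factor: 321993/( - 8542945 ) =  - 3^2 * 5^(-1) * 7^1 * 19^1*233^ ( - 1 )*269^1*7333^( - 1)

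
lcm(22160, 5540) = 22160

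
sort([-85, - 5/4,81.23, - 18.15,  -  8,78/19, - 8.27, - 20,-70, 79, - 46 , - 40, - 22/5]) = [ - 85,- 70, - 46, - 40,- 20, -18.15, - 8.27,  -  8, - 22/5, - 5/4,  78/19,79,81.23]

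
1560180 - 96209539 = -94649359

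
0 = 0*7563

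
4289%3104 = 1185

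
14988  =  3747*4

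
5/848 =5/848 = 0.01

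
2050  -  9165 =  - 7115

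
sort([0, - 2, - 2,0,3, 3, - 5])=[ - 5,-2, - 2,0,  0,  3, 3]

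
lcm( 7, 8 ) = 56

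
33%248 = 33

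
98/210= 7/15  =  0.47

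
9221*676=6233396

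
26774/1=26774 = 26774.00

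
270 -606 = -336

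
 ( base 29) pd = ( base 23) 192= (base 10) 738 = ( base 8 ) 1342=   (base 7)2103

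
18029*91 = 1640639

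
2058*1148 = 2362584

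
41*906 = 37146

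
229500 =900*255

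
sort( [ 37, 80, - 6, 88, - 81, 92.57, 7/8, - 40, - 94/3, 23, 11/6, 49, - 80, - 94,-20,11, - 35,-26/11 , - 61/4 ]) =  [ - 94, - 81, - 80 , - 40, - 35, - 94/3,- 20, - 61/4,-6, - 26/11, 7/8,  11/6, 11,23,37 , 49,  80, 88, 92.57]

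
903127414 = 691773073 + 211354341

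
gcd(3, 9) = 3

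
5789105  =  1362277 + 4426828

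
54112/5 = 54112/5 = 10822.40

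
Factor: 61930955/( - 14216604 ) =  - 2^ ( - 2)*3^( - 1 )*5^1*73^( - 1)*16229^ ( - 1) * 12386191^1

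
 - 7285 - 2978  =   - 10263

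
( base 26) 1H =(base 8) 53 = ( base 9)47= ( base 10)43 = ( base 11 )3A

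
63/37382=63/37382 = 0.00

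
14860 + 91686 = 106546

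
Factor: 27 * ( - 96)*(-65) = 2^5*3^4*5^1 * 13^1 = 168480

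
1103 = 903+200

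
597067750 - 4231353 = 592836397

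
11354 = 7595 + 3759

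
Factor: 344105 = 5^1*68821^1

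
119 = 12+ 107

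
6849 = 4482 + 2367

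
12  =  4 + 8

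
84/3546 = 14/591 = 0.02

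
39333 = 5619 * 7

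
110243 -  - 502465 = 612708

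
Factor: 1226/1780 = 613/890=2^( - 1 )*5^(  -  1)*89^( - 1 )*613^1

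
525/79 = 525/79  =  6.65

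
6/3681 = 2/1227 = 0.00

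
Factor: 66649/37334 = 6059/3394 = 2^(-1)*73^1*83^1 * 1697^( - 1)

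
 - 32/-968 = 4/121 = 0.03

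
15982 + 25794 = 41776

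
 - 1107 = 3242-4349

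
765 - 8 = 757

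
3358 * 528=1773024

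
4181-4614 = - 433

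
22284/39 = 7428/13 = 571.38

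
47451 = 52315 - 4864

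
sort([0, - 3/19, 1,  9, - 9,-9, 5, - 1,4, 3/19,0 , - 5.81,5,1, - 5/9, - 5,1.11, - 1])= [ - 9,-9, - 5.81,-5, - 1, - 1, - 5/9, - 3/19,0, 0, 3/19,1,1,1.11,  4, 5,5,9 ] 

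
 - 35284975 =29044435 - 64329410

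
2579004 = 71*36324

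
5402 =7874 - 2472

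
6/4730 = 3/2365 =0.00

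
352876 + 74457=427333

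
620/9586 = 310/4793 = 0.06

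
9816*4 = 39264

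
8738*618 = 5400084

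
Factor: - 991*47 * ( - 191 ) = 47^1*191^1*991^1 = 8896207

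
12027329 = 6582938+5444391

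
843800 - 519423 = 324377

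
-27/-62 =27/62 = 0.44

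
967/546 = 967/546 = 1.77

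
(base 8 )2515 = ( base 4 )111031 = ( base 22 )2HF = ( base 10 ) 1357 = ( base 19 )3e8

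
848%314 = 220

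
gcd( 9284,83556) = 9284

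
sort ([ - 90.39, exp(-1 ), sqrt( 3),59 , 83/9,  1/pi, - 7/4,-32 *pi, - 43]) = [ - 32*pi, - 90.39,-43, - 7/4,1/pi, exp ( - 1 ) , sqrt(3), 83/9,  59] 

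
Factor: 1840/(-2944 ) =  - 5/8 = - 2^(- 3)*5^1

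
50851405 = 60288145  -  9436740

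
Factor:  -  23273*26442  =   - 615384666 =- 2^1 *3^2*13^1*17^1 * 37^2*113^1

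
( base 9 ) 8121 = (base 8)13454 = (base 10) 5932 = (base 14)223a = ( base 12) 3524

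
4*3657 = 14628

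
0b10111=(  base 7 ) 32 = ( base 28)N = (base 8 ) 27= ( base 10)23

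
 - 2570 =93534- 96104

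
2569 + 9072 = 11641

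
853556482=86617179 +766939303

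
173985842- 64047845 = 109937997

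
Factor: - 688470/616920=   -2^(-2 )*97^(-1 )*433^1 =-433/388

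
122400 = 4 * 30600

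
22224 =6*3704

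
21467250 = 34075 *630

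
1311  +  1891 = 3202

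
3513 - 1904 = 1609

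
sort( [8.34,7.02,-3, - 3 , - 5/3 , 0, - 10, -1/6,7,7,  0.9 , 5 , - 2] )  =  [  -  10 , - 3, - 3, - 2, - 5/3, - 1/6, 0, 0.9,5,7, 7,  7.02,  8.34 ]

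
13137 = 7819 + 5318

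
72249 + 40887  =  113136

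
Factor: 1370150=2^1*5^2*67^1* 409^1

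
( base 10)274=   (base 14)158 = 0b100010010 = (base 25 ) ao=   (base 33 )8A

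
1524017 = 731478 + 792539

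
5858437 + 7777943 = 13636380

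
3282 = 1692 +1590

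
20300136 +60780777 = 81080913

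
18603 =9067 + 9536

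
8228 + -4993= 3235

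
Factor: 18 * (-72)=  - 2^4*3^4 = -1296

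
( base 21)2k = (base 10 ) 62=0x3E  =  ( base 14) 46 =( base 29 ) 24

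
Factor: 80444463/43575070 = 2^( - 1)*3^1 * 5^( - 1)*7^( - 1 )*29^1 * 56591^( - 1)*84059^1=7313133/3961370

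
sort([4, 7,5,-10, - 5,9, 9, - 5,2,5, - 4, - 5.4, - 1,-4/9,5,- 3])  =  [ - 10,-5.4,  -  5,-5, - 4, - 3, - 1, - 4/9,2,4,5, 5, 5, 7,9,9]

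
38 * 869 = 33022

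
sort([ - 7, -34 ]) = [ - 34, - 7]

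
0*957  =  0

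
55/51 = 1+4/51 = 1.08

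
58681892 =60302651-1620759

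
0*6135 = 0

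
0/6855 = 0=0.00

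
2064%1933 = 131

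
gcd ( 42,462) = 42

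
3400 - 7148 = - 3748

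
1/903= 1/903 = 0.00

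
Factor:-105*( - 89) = 3^1*5^1*7^1  *  89^1=9345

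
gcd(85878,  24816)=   6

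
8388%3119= 2150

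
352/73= 352/73 = 4.82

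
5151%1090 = 791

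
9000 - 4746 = 4254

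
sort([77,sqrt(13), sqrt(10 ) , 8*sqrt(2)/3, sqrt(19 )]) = [ sqrt(10 ) , sqrt(13 ),8*sqrt (2)/3, sqrt(19), 77]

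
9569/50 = 191  +  19/50 = 191.38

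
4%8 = 4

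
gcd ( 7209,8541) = 9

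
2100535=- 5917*(- 355) 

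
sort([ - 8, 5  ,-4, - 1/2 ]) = [ - 8, - 4, - 1/2, 5]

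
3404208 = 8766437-5362229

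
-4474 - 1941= - 6415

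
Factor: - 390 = -2^1*3^1*5^1*13^1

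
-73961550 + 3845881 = -70115669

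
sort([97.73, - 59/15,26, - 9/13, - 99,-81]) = [- 99, - 81, - 59/15, - 9/13, 26,97.73 ]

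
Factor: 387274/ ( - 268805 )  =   - 2^1* 5^( - 1 )*23^1*37^ ( - 1)* 1453^( - 1 )*8419^1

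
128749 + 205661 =334410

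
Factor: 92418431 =7^1*2657^1*4969^1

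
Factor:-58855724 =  - 2^2*14713931^1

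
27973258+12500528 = 40473786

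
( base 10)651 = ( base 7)1620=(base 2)1010001011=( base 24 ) 133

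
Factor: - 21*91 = -3^1 * 7^2*13^1 = - 1911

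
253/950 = 253/950=0.27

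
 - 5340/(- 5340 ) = 1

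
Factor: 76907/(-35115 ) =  - 3^ (-1)*5^ (  -  1) * 2341^ (-1 )*76907^1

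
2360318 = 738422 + 1621896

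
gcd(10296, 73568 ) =88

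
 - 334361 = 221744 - 556105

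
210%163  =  47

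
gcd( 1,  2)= 1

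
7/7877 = 7/7877 = 0.00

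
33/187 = 3/17 = 0.18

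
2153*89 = 191617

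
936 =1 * 936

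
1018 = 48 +970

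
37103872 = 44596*832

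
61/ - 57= - 2 + 53/57= - 1.07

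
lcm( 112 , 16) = 112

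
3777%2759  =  1018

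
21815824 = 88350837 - 66535013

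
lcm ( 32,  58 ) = 928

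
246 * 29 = 7134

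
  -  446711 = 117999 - 564710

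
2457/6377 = 351/911 = 0.39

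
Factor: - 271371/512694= -289/546 = - 2^( - 1)*3^( - 1)*7^( - 1)*13^( - 1)*17^2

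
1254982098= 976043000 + 278939098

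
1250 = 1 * 1250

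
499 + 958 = 1457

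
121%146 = 121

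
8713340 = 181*48140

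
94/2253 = 94/2253 = 0.04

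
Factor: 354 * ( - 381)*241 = -2^1*3^2*59^1 * 127^1 *241^1 =- 32504634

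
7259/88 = 82 + 43/88 =82.49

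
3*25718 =77154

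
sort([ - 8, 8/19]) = [-8, 8/19]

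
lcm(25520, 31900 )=127600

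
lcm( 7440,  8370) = 66960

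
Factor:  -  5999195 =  - 5^1*1199839^1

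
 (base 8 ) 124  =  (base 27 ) 33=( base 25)39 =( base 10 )84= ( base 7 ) 150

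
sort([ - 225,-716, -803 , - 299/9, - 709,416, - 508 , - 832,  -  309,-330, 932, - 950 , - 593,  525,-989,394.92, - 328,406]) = [-989, - 950, - 832, - 803,-716  , - 709,-593, - 508, - 330,-328,-309, -225, - 299/9, 394.92,406,416,525,932]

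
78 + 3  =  81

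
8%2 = 0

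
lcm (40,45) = 360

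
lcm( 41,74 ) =3034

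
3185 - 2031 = 1154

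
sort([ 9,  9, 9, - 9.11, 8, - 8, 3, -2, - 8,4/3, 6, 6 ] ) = [ - 9.11, - 8, -8, - 2, 4/3 , 3, 6,6, 8, 9, 9, 9 ]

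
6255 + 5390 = 11645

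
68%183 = 68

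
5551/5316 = 5551/5316 = 1.04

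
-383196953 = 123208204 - 506405157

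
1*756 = 756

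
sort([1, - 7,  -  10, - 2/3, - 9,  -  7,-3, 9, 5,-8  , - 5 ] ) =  [ - 10, - 9, - 8, - 7, - 7, - 5,-3, - 2/3, 1, 5,9] 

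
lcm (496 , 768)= 23808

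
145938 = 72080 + 73858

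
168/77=24/11 = 2.18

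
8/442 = 4/221 = 0.02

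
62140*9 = 559260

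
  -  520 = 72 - 592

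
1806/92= 903/46 =19.63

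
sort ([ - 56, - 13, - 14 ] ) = [-56, - 14, - 13 ] 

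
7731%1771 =647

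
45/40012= 45/40012  =  0.00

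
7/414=7/414 = 0.02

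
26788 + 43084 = 69872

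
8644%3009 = 2626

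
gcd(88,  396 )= 44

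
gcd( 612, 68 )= 68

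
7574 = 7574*1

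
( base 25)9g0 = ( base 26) 8NJ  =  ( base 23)B8M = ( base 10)6025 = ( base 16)1789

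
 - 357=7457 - 7814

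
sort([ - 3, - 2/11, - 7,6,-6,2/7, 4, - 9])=[-9, - 7, - 6, - 3, - 2/11,2/7,4 , 6 ]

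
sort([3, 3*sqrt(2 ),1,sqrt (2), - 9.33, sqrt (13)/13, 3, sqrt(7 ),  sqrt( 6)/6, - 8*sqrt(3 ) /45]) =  [ -9.33, - 8*sqrt( 3 ) /45, sqrt(13 )/13,sqrt (6)/6, 1,sqrt (2), sqrt(7), 3, 3,  3*sqrt (2 ) ] 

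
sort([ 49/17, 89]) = [ 49/17, 89 ]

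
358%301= 57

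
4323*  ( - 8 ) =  - 34584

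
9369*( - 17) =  - 159273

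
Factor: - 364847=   -  7^1*52121^1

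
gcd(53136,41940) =36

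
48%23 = 2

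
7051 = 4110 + 2941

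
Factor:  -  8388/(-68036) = 9/73 =3^2*73^( - 1 )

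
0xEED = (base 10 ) 3821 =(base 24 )6F5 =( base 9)5215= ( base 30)47b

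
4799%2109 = 581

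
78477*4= 313908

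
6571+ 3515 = 10086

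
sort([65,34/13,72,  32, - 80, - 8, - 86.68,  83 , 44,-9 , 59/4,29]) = [-86.68,  -  80, - 9,-8, 34/13,59/4,29,32, 44,65,72,83] 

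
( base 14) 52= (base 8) 110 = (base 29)2E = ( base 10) 72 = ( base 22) 36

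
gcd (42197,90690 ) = 1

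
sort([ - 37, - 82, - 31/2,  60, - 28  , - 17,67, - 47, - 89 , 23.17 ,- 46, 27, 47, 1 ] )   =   [ - 89, - 82,  -  47, - 46, - 37,- 28, - 17 ,- 31/2, 1,23.17,27, 47,60, 67]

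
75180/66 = 1139+1/11 = 1139.09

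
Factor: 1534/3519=2^1*3^( - 2 )*13^1 * 17^ (-1)*23^(  -  1 )*59^1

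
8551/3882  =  8551/3882=2.20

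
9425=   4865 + 4560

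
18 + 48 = 66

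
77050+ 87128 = 164178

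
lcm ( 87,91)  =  7917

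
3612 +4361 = 7973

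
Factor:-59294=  - 2^1*23^1*1289^1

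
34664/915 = 37 + 809/915 = 37.88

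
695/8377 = 695/8377 = 0.08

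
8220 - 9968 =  - 1748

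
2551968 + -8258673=  -  5706705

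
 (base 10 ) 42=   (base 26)1G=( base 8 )52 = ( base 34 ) 18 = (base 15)2C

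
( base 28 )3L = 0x69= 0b1101001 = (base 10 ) 105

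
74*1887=139638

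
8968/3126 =2 + 1358/1563=2.87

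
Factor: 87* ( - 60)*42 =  - 219240 =- 2^3*3^3*5^1*7^1*29^1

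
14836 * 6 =89016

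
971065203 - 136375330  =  834689873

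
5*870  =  4350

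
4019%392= 99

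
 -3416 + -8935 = - 12351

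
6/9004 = 3/4502 = 0.00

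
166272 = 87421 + 78851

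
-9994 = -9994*1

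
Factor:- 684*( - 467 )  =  319428 = 2^2  *3^2 * 19^1*467^1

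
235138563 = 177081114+58057449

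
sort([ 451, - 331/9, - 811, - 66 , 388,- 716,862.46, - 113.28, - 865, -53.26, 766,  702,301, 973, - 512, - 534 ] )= [-865,-811, - 716,-534,  -  512, - 113.28,-66,-53.26,-331/9,  301,388,451,702,766,862.46,973 ] 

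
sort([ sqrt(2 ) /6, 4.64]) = [ sqrt(2) /6,4.64]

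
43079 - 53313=-10234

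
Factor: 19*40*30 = 22800= 2^4*3^1 * 5^2 * 19^1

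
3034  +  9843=12877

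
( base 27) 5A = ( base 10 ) 145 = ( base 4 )2101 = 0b10010001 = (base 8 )221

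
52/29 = 52/29=1.79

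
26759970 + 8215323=34975293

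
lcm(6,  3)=6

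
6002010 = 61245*98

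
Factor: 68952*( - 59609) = -4110159768 = -2^3*3^1*11^1*13^2 * 17^1*5419^1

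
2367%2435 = 2367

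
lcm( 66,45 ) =990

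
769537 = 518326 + 251211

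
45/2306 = 45/2306 = 0.02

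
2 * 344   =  688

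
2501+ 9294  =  11795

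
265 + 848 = 1113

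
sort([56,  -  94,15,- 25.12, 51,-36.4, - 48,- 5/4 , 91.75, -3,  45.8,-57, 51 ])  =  [-94, -57,- 48,  -  36.4, - 25.12, - 3,-5/4, 15, 45.8, 51, 51, 56, 91.75 ] 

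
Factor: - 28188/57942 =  - 18/37 = - 2^1*3^2*37^(- 1)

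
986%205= 166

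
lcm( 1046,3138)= 3138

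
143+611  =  754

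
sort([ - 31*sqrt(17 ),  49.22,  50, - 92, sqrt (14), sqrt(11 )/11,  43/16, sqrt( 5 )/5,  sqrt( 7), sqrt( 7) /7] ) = [ - 31*sqrt( 17), - 92,  sqrt (11)/11,sqrt ( 7 )/7,sqrt (5)/5,sqrt( 7 ),  43/16, sqrt(14 ), 49.22 , 50] 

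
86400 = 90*960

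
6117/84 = 72+23/28 = 72.82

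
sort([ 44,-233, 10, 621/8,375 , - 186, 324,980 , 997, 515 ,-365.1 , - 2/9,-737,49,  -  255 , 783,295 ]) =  [-737,-365.1, -255,  -  233,-186, - 2/9,  10, 44, 49 , 621/8,295, 324,375,515,783,980 , 997] 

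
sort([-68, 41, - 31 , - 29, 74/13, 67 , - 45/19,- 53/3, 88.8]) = [ - 68  , - 31, - 29, - 53/3, - 45/19,74/13, 41, 67,88.8 ]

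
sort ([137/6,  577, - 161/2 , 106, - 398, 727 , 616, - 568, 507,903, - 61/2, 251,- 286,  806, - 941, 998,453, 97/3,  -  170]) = [ - 941, - 568, - 398, - 286, - 170,-161/2,-61/2, 137/6, 97/3,106, 251, 453, 507, 577, 616,727,806,  903,998]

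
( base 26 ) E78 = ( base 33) 8SI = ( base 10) 9654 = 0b10010110110110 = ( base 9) 14216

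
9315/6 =3105/2  =  1552.50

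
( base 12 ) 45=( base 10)53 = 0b110101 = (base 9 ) 58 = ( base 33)1K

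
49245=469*105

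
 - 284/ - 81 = 284/81 = 3.51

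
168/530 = 84/265 = 0.32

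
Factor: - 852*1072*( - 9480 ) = 8658501120 = 2^9*3^2*5^1 * 67^1*71^1*79^1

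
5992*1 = 5992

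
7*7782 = 54474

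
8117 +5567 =13684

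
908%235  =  203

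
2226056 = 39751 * 56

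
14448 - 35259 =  - 20811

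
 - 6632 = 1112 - 7744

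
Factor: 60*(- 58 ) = -2^3*3^1*5^1*29^1 = - 3480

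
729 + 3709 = 4438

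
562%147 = 121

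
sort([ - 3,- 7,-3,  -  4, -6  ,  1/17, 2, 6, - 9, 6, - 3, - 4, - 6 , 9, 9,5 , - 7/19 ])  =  [ - 9, - 7,-6, - 6, - 4, - 4, - 3, - 3,-3, - 7/19 , 1/17,  2, 5,6,6, 9  ,  9] 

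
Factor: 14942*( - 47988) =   -  717036696 = -2^3 * 3^2*31^2*43^1*241^1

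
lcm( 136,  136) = 136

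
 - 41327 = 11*( - 3757)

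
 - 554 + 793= 239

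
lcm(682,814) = 25234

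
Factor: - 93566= - 2^1*11^1*4253^1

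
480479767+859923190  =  1340402957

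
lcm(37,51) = 1887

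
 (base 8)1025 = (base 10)533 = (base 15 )258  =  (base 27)JK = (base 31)H6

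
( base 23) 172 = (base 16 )2b4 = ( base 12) 498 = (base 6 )3112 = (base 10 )692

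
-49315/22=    - 2242 + 9/22 = - 2241.59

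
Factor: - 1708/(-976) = 7/4 = 2^ ( - 2 )*7^1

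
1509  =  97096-95587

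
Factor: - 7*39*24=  - 2^3*3^2*7^1*13^1  =  - 6552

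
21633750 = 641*33750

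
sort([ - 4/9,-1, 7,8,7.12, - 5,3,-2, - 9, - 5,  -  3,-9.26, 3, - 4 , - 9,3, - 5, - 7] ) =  [ - 9.26,  -  9,-9 , - 7, - 5, - 5, - 5, - 4, - 3, - 2, - 1, - 4/9,3,3,3,7, 7.12,8]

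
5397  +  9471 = 14868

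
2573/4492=2573/4492 = 0.57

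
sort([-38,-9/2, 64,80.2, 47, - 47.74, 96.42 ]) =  [ - 47.74, - 38, - 9/2, 47 , 64, 80.2,96.42]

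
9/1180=9/1180 =0.01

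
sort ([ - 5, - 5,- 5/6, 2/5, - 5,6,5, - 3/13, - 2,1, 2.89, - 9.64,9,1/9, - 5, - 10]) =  [ - 10, - 9.64, - 5,-5, - 5,-5, - 2, - 5/6, - 3/13, 1/9, 2/5,1, 2.89,5,  6,  9] 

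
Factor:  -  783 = - 3^3 * 29^1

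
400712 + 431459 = 832171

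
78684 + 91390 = 170074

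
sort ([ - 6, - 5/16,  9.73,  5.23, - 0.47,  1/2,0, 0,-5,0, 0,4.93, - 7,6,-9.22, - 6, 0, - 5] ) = [ - 9.22, - 7, - 6, - 6, - 5, - 5, - 0.47, - 5/16,0,  0,0, 0, 0, 1/2 , 4.93, 5.23,6, 9.73] 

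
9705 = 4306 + 5399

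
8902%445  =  2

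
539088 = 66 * 8168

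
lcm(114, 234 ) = 4446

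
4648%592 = 504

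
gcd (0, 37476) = 37476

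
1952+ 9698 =11650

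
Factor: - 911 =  - 911^1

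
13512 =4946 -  - 8566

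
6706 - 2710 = 3996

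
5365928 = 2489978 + 2875950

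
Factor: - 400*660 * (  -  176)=46464000 = 2^10*3^1*5^3*11^2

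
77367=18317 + 59050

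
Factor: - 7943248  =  -2^4*496453^1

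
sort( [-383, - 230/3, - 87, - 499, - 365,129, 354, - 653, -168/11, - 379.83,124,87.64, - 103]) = [ - 653, - 499, - 383, - 379.83, - 365, - 103,  -  87, - 230/3, - 168/11,87.64,124,  129,354 ] 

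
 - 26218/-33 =794 + 16/33 =794.48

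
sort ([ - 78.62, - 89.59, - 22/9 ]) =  [-89.59,-78.62, - 22/9 ]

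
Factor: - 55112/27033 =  - 2^3 * 3^( - 1)*83^2 *9011^(-1 )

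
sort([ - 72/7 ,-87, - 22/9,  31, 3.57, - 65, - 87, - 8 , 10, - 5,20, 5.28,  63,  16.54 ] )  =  [ - 87,  -  87, - 65, - 72/7,- 8, - 5, - 22/9,3.57,  5.28,10, 16.54,20, 31,  63 ]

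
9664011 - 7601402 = 2062609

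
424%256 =168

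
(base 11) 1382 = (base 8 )3370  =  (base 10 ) 1784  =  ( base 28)27K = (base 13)A73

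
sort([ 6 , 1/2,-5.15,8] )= [ - 5.15, 1/2,  6, 8 ]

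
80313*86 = 6906918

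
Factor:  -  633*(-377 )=238641 = 3^1*13^1*29^1*211^1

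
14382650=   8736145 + 5646505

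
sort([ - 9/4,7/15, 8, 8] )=[ - 9/4,7/15, 8,8]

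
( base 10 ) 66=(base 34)1w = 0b1000010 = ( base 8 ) 102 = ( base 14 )4a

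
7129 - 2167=4962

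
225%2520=225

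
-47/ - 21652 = 47/21652 = 0.00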